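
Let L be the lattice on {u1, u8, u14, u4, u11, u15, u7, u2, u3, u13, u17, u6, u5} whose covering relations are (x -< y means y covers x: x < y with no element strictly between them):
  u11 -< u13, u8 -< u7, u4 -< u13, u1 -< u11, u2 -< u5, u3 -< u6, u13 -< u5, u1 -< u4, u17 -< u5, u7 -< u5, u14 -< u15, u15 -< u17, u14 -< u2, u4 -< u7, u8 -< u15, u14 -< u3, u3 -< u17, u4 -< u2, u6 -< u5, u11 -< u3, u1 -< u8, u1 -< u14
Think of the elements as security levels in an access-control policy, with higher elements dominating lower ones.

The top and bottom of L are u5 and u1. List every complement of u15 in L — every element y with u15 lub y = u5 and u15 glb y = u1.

u13, u4

Need y with u15 ∨ y = u5 and u15 ∧ y = u1.
Checking each element gives: u13, u4.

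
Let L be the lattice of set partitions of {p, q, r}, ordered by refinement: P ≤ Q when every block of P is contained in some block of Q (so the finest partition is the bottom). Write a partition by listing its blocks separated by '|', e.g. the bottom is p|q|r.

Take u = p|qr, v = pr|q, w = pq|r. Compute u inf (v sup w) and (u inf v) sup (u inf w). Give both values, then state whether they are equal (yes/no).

v sup w = pqr, so u inf (v sup w) = p|qr inf pqr = p|qr.
u inf v = p|q|r and u inf w = p|q|r, so (u inf v) sup (u inf w) = p|q|r sup p|q|r = p|q|r.
Equal: no.

p|qr; p|q|r; no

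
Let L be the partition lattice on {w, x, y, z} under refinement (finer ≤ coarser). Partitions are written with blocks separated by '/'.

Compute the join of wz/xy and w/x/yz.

wxyz

The join of wz/xy and w/x/yz merges any blocks that overlap across the partitions, giving wxyz.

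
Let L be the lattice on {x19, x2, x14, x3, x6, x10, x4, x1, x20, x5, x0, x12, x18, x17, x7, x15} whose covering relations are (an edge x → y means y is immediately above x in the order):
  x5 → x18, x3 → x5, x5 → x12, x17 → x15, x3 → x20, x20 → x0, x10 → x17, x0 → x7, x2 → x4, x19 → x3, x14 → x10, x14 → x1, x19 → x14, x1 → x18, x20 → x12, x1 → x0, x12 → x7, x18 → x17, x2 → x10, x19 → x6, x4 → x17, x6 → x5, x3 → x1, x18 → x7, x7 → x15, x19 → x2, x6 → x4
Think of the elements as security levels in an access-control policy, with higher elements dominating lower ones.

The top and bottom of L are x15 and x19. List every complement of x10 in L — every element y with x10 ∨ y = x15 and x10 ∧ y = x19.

Need y with x10 ∨ y = x15 and x10 ∧ y = x19.
Checking each element gives: x12, x20.

x12, x20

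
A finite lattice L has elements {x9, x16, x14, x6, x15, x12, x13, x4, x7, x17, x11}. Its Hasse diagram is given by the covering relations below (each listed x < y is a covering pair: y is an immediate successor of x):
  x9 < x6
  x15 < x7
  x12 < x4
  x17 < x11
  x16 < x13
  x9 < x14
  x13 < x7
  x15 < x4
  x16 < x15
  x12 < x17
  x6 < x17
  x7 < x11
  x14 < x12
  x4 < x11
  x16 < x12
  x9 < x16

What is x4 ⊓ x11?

x4

Common lower bounds of {x4, x11}: x12, x14, x15, x16, x4, x9.
The greatest among these is x4.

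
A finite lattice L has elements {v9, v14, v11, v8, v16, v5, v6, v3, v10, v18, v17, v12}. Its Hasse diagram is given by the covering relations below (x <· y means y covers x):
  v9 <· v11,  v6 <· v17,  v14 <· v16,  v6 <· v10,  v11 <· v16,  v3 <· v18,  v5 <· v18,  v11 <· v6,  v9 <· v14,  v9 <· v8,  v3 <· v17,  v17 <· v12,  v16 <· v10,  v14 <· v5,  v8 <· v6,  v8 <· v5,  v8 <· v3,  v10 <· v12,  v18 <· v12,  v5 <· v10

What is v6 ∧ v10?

Common lower bounds of {v6, v10}: v11, v6, v8, v9.
The greatest among these is v6.

v6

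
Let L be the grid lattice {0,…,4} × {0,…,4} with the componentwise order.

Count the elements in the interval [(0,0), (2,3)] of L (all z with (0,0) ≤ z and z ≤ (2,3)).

12

The interval [(0,0), (2,3)] = {(0,0), (0,1), (0,2), (0,3), (1,0), (1,1), (1,2), (1,3), (2,0), (2,1), (2,2), (2,3)}, which has 12 elements.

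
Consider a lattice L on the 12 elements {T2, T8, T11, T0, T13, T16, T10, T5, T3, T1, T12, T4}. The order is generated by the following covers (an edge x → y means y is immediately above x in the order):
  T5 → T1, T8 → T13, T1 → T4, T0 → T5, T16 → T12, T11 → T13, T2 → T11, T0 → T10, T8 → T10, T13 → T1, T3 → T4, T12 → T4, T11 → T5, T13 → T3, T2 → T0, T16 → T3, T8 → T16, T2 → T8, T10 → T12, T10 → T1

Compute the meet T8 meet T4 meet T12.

T8

Common lower bounds of {T8, T4, T12}: T2, T8.
The greatest among these is T8.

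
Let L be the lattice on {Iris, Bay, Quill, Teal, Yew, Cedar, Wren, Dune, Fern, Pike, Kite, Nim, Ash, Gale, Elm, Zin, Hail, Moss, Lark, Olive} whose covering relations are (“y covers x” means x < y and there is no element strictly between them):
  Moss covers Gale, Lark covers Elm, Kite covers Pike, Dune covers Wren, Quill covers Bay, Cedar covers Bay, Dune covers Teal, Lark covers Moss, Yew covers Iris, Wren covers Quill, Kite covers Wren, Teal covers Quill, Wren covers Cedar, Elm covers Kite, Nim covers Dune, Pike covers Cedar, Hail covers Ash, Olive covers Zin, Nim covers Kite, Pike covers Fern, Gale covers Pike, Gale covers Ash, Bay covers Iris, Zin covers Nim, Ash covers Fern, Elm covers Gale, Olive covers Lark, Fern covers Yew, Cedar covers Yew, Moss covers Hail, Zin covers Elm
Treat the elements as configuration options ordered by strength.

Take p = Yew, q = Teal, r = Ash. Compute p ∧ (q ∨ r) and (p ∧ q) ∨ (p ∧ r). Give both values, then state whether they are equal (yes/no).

Yew; Yew; yes

q ∨ r = Zin, so p ∧ (q ∨ r) = Yew ∧ Zin = Yew.
p ∧ q = Iris and p ∧ r = Yew, so (p ∧ q) ∨ (p ∧ r) = Iris ∨ Yew = Yew.
Equal: yes.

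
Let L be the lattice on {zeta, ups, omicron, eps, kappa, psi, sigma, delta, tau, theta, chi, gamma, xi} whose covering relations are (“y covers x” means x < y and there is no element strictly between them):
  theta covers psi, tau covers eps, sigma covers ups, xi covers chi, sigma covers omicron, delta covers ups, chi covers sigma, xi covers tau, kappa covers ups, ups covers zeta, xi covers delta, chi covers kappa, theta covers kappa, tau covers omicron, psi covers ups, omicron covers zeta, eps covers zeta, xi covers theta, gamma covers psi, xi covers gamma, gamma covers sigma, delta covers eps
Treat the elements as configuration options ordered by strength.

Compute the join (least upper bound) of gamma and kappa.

Common upper bounds of {gamma, kappa}: xi.
The least among these is xi.

xi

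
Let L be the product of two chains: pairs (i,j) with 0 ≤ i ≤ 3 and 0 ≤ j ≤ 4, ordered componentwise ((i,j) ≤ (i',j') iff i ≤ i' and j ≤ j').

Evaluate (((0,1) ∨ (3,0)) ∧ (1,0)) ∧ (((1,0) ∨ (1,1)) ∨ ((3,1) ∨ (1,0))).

(0,1) ∨ (3,0) = (3,1)
(3,1) ∧ (1,0) = (1,0)
(1,0) ∨ (1,1) = (1,1)
(3,1) ∨ (1,0) = (3,1)
(1,1) ∨ (3,1) = (3,1)
(1,0) ∧ (3,1) = (1,0)

(1,0)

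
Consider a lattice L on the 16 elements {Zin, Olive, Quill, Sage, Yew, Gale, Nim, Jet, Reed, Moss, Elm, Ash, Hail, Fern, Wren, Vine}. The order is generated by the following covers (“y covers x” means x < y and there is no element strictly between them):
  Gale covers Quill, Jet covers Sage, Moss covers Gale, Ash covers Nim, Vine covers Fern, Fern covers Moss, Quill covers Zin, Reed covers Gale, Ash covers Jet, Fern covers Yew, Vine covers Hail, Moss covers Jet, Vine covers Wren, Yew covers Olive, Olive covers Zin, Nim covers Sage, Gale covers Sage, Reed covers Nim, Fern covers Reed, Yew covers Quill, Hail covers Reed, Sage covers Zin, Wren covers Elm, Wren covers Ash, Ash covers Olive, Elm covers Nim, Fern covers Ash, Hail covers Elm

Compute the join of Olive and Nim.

Common upper bounds of {Olive, Nim}: Ash, Fern, Vine, Wren.
The least among these is Ash.

Ash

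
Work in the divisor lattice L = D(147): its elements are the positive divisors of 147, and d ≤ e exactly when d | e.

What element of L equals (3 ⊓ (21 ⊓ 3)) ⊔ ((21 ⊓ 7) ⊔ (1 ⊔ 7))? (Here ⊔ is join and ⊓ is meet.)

21

21 ∧ 3 = 3
3 ∧ 3 = 3
21 ∧ 7 = 7
1 ∨ 7 = 7
7 ∨ 7 = 7
3 ∨ 7 = 21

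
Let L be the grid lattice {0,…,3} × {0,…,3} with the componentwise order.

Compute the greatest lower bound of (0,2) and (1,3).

Common lower bounds of {(0,2), (1,3)}: (0,0), (0,1), (0,2).
The greatest among these is (0,2).

(0,2)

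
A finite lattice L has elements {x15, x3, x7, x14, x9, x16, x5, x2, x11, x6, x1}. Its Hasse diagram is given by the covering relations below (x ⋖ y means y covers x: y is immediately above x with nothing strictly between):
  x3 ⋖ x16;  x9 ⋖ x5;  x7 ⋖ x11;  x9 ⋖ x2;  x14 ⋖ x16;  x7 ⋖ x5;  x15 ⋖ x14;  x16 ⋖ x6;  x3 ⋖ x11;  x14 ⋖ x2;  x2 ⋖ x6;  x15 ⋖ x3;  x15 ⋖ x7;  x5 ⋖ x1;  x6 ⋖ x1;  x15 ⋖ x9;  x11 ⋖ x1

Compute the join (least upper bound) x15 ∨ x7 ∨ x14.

Common upper bounds of {x15, x7, x14}: x1.
The least among these is x1.

x1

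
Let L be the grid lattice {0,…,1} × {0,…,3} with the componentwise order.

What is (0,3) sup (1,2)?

(1,3)

Common upper bounds of {(0,3), (1,2)}: (1,3).
The least among these is (1,3).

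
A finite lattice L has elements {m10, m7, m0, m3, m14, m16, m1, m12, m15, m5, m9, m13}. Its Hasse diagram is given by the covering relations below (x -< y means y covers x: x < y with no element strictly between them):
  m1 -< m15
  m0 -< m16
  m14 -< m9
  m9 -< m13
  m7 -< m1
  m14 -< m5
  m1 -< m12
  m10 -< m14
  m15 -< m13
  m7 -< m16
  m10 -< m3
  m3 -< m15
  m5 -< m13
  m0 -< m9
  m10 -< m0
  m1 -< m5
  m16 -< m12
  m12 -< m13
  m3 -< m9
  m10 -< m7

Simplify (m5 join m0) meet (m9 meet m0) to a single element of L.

m0

m5 ∨ m0 = m13
m9 ∧ m0 = m0
m13 ∧ m0 = m0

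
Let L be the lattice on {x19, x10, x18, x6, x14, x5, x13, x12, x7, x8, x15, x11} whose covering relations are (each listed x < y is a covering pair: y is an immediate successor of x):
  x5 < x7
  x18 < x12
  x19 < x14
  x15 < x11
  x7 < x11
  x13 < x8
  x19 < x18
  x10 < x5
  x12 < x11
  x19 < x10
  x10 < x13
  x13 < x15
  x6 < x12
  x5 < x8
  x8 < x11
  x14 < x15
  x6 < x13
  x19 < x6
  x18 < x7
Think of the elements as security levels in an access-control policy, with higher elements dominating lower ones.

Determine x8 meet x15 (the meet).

x13

Common lower bounds of {x8, x15}: x10, x13, x19, x6.
The greatest among these is x13.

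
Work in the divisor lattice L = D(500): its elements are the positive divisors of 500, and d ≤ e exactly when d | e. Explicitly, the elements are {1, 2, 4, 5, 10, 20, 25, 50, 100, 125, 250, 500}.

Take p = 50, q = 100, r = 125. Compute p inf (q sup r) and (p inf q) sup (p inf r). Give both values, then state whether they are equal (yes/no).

q sup r = 500, so p inf (q sup r) = 50 inf 500 = 50.
p inf q = 50 and p inf r = 25, so (p inf q) sup (p inf r) = 50 sup 25 = 50.
Equal: yes.

50; 50; yes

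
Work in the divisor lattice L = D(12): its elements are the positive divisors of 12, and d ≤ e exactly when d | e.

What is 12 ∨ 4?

12

In the divisibility order, the join is the least common multiple: lcm(12, 4) = 12.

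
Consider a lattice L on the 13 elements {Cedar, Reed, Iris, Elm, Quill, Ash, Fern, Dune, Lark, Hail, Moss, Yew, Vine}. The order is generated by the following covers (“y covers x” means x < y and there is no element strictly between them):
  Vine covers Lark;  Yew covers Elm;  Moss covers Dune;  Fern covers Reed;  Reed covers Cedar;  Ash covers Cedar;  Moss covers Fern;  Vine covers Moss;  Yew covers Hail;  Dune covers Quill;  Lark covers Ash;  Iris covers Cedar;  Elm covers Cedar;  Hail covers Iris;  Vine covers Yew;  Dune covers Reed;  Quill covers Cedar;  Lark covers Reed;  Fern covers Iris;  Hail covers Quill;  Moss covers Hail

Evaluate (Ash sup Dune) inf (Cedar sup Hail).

Ash ∨ Dune = Vine
Cedar ∨ Hail = Hail
Vine ∧ Hail = Hail

Hail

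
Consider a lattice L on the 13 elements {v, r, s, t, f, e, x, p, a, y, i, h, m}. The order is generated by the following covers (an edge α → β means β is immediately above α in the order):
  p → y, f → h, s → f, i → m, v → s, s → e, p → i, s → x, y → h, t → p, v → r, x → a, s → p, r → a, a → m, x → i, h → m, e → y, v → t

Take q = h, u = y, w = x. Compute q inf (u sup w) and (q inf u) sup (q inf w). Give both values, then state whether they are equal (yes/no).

h; y; no

u sup w = m, so q inf (u sup w) = h inf m = h.
q inf u = y and q inf w = s, so (q inf u) sup (q inf w) = y sup s = y.
Equal: no.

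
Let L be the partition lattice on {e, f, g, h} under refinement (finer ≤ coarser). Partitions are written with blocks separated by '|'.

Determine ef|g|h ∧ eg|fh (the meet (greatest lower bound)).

The meet (common refinement) of ef|g|h and eg|fh intersects blocks pairwise, giving e|f|g|h.

e|f|g|h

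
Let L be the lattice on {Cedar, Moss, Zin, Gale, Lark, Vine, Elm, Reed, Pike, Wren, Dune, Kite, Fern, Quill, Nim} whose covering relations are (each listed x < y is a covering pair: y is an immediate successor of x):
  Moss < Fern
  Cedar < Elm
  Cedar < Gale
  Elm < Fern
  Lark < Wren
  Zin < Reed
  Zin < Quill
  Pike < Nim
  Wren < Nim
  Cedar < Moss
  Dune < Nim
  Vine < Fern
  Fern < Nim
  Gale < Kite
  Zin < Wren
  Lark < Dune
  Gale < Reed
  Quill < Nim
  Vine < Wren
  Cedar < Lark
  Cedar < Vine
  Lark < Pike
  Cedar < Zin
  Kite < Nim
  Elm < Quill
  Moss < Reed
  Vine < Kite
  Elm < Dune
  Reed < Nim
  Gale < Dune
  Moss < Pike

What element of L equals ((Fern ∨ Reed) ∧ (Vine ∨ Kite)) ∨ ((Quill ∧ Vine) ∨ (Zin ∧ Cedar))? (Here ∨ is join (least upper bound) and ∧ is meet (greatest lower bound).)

Kite

Fern ∨ Reed = Nim
Vine ∨ Kite = Kite
Nim ∧ Kite = Kite
Quill ∧ Vine = Cedar
Zin ∧ Cedar = Cedar
Cedar ∨ Cedar = Cedar
Kite ∨ Cedar = Kite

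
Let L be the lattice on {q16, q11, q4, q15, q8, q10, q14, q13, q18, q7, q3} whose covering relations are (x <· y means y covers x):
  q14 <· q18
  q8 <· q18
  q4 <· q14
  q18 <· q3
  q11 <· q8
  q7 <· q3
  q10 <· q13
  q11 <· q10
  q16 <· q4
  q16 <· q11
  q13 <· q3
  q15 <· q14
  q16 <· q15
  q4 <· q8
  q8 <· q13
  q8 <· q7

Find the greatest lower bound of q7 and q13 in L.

Common lower bounds of {q7, q13}: q11, q16, q4, q8.
The greatest among these is q8.

q8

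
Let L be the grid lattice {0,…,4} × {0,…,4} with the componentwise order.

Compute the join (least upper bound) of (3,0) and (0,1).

Common upper bounds of {(3,0), (0,1)}: (3,1), (3,2), (3,3), (3,4), (4,1), (4,2), (4,3), (4,4).
The least among these is (3,1).

(3,1)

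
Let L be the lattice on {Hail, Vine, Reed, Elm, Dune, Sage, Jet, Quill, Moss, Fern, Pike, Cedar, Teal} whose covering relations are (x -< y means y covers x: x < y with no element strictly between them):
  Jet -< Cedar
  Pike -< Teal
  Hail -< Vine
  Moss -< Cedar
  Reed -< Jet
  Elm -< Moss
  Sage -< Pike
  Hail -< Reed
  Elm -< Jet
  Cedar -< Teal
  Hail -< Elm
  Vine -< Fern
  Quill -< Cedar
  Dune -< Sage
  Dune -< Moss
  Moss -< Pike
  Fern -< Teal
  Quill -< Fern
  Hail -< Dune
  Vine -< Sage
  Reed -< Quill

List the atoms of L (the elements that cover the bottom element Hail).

Dune, Elm, Reed, Vine

The atoms are exactly the elements that cover Hail: Dune, Elm, Reed, Vine.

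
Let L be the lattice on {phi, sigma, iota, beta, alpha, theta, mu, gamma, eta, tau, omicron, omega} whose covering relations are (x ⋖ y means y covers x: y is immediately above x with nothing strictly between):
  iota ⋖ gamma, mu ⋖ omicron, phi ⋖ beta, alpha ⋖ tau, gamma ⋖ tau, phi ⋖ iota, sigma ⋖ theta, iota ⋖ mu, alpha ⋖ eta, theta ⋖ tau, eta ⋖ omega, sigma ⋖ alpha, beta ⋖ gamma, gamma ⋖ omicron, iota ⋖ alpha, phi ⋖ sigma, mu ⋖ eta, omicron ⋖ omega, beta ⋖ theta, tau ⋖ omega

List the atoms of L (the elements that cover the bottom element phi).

beta, iota, sigma

The atoms are exactly the elements that cover phi: beta, iota, sigma.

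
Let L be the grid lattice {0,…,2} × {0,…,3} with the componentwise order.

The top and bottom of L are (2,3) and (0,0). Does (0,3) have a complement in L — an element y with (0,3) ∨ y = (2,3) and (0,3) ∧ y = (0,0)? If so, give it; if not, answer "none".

Need y with (0,3) ∨ y = (2,3) and (0,3) ∧ y = (0,0).
Checking each element gives: (2,0).

(2,0)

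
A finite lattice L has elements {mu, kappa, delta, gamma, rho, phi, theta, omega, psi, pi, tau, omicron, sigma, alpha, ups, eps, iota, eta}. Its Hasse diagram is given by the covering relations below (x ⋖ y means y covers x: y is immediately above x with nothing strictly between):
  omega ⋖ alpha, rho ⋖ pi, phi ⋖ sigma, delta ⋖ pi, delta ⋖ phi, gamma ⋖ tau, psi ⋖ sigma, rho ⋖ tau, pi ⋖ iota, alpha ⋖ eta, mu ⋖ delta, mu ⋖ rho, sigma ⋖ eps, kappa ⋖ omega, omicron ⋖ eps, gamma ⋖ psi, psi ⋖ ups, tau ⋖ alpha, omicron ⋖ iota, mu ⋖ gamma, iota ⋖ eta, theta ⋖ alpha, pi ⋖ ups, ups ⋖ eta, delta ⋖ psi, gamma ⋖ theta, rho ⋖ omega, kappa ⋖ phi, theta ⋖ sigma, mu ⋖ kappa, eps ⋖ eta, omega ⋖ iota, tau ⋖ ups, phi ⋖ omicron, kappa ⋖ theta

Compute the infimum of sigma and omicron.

phi

Common lower bounds of {sigma, omicron}: delta, kappa, mu, phi.
The greatest among these is phi.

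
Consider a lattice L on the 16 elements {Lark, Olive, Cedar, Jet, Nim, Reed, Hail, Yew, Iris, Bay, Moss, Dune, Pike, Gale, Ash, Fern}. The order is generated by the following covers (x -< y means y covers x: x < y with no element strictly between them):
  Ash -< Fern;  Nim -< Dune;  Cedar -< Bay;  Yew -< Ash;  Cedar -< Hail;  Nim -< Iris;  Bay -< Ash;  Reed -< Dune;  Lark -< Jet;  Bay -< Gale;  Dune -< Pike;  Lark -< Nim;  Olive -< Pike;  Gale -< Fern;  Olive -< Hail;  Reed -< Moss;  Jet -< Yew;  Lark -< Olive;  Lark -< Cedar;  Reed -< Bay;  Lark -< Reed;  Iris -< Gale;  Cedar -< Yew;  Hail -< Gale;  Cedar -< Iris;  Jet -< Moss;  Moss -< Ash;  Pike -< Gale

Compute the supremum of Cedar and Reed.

Bay

Common upper bounds of {Cedar, Reed}: Ash, Bay, Fern, Gale.
The least among these is Bay.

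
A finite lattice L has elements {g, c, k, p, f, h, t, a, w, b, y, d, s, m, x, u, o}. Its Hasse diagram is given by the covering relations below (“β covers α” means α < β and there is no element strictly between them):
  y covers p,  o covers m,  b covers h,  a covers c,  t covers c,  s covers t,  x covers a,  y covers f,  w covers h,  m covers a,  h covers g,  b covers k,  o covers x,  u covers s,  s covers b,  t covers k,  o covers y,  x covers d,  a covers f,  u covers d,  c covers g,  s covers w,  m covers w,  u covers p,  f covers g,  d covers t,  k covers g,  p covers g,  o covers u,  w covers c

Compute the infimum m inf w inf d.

c

Common lower bounds of {m, w, d}: c, g.
The greatest among these is c.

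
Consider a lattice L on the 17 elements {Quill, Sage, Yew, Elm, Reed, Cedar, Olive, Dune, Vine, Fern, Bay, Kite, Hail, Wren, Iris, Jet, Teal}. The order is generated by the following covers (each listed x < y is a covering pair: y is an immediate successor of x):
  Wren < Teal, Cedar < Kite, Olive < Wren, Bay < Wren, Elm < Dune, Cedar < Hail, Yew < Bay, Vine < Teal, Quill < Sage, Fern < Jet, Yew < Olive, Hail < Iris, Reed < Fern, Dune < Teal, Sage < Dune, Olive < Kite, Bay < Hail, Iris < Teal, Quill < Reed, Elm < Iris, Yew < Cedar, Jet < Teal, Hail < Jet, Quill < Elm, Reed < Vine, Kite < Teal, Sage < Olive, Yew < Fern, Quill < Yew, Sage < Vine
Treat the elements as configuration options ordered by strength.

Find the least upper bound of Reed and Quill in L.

Reed

Common upper bounds of {Reed, Quill}: Fern, Jet, Reed, Teal, Vine.
The least among these is Reed.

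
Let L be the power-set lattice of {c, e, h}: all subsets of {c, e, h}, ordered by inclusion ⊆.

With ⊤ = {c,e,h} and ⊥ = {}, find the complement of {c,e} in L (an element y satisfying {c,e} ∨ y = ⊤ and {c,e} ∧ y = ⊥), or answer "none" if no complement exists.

Need y with {c,e} ∨ y = {c,e,h} and {c,e} ∧ y = {}.
Checking each element gives: {h}.

{h}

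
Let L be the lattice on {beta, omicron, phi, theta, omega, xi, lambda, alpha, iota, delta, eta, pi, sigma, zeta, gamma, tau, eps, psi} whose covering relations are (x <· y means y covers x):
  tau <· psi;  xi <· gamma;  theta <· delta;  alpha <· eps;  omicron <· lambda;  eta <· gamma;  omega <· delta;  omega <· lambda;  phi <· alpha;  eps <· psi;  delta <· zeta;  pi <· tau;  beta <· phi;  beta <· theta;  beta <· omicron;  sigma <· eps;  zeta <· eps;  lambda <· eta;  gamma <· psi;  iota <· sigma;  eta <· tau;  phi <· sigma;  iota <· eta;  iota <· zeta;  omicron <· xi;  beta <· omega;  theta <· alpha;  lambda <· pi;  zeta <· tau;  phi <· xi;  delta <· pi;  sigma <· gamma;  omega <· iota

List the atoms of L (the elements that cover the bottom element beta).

omega, omicron, phi, theta

The atoms are exactly the elements that cover beta: omega, omicron, phi, theta.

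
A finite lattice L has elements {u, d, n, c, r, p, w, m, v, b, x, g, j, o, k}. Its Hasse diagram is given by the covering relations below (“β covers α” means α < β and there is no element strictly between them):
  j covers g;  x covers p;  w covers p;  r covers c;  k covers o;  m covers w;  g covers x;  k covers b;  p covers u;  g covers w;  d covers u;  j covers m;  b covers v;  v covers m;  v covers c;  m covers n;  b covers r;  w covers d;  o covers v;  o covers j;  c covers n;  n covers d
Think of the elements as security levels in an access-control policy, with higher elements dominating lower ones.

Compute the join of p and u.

Common upper bounds of {p, u}: b, g, j, k, m, o, p, v, w, x.
The least among these is p.

p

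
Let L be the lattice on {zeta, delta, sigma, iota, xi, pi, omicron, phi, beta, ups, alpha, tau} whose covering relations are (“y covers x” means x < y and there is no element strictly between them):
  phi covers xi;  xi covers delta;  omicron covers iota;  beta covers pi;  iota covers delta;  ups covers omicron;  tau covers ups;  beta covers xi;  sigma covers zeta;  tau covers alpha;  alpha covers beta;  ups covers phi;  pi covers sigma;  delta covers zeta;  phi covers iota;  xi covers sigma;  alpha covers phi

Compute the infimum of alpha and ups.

phi

Common lower bounds of {alpha, ups}: delta, iota, phi, sigma, xi, zeta.
The greatest among these is phi.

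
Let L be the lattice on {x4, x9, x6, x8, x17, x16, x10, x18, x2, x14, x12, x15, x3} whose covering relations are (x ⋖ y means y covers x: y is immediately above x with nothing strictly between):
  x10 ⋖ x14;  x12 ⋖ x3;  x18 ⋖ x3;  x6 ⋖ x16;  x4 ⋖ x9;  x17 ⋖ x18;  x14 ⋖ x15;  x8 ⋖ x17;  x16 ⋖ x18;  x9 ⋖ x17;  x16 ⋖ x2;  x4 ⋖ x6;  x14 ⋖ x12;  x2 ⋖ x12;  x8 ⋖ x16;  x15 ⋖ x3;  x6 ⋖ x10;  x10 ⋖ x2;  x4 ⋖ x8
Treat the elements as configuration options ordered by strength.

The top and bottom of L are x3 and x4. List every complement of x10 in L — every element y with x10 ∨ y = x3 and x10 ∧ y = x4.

Need y with x10 ∨ y = x3 and x10 ∧ y = x4.
Checking each element gives: x17, x9.

x17, x9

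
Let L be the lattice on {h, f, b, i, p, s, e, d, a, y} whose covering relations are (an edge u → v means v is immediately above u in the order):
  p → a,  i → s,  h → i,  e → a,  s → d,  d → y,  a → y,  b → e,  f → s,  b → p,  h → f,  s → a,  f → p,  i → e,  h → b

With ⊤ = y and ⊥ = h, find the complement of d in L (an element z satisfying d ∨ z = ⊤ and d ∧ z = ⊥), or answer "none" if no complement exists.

Need z with d ∨ z = y and d ∧ z = h.
Checking each element gives: b.

b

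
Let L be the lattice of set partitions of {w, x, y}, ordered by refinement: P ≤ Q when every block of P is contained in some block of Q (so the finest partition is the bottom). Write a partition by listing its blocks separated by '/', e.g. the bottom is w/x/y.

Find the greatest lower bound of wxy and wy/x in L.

The meet (common refinement) of wxy and wy/x intersects blocks pairwise, giving wy/x.

wy/x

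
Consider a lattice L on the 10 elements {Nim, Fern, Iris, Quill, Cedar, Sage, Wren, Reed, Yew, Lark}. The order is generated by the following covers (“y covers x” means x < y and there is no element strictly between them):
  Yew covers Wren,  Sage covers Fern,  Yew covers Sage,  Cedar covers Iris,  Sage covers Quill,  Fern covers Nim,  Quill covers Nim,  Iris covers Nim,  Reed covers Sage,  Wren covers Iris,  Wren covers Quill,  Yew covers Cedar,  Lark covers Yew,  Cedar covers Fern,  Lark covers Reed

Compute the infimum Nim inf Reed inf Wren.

Nim

Common lower bounds of {Nim, Reed, Wren}: Nim.
The greatest among these is Nim.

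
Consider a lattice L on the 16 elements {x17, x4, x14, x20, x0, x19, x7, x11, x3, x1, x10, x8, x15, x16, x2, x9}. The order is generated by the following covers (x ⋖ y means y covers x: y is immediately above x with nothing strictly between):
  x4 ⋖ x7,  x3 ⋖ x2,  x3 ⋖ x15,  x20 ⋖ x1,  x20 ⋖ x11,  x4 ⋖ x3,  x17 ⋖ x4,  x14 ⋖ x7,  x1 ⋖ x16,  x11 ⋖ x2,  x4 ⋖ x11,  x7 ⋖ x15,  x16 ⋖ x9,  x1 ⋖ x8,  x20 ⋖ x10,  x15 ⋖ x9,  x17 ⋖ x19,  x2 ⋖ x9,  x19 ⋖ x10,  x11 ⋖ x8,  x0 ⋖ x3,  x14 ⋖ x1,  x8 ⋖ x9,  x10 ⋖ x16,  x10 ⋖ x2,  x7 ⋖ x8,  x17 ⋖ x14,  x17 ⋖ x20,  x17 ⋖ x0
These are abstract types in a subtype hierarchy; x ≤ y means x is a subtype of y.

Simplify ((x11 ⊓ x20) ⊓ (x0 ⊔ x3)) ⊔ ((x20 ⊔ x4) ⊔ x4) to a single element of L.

x11

x11 ∧ x20 = x20
x0 ∨ x3 = x3
x20 ∧ x3 = x17
x20 ∨ x4 = x11
x11 ∨ x4 = x11
x17 ∨ x11 = x11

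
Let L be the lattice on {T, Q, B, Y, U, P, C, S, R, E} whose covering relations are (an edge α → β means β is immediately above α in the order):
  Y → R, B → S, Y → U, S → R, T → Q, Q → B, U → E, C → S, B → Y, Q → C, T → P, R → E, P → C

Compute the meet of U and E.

U

Common lower bounds of {U, E}: B, Q, T, U, Y.
The greatest among these is U.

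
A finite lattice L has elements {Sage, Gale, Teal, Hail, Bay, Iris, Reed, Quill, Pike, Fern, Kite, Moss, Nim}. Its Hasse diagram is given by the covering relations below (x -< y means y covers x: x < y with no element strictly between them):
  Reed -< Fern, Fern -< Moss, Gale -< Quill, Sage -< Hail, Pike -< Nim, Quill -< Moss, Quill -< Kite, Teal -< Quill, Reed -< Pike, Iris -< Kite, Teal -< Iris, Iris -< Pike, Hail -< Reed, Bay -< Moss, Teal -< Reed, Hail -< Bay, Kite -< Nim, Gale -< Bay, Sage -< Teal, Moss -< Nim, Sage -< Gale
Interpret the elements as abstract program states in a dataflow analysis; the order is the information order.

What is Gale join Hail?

Bay

Common upper bounds of {Gale, Hail}: Bay, Moss, Nim.
The least among these is Bay.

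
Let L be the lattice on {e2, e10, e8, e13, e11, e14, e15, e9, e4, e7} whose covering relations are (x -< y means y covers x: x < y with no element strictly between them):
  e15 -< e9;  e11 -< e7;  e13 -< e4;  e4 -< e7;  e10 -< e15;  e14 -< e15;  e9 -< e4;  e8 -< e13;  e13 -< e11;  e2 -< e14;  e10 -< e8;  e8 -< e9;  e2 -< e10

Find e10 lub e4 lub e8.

e4

Common upper bounds of {e10, e4, e8}: e4, e7.
The least among these is e4.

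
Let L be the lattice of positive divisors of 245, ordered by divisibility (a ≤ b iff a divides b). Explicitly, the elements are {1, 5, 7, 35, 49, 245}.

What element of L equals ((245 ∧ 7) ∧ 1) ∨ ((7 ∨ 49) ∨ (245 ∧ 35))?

245

245 ∧ 7 = 7
7 ∧ 1 = 1
7 ∨ 49 = 49
245 ∧ 35 = 35
49 ∨ 35 = 245
1 ∨ 245 = 245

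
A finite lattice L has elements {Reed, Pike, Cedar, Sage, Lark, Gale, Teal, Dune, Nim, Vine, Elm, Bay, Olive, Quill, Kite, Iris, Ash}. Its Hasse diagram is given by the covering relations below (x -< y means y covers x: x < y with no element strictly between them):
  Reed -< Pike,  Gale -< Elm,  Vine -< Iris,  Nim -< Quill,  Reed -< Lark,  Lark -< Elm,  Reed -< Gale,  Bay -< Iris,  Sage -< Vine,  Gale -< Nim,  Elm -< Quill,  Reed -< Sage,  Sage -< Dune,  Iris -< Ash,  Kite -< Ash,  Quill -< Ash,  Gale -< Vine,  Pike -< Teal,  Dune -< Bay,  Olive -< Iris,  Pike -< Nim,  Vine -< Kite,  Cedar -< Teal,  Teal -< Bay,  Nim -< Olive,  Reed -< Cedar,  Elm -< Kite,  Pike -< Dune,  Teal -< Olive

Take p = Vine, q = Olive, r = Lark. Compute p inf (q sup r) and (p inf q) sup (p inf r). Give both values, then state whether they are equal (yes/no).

q sup r = Ash, so p inf (q sup r) = Vine inf Ash = Vine.
p inf q = Gale and p inf r = Reed, so (p inf q) sup (p inf r) = Gale sup Reed = Gale.
Equal: no.

Vine; Gale; no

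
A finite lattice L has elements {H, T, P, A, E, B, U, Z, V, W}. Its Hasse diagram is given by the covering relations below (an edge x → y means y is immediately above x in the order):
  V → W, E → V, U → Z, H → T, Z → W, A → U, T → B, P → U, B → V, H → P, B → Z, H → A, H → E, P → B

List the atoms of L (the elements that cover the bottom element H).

A, E, P, T

The atoms are exactly the elements that cover H: A, E, P, T.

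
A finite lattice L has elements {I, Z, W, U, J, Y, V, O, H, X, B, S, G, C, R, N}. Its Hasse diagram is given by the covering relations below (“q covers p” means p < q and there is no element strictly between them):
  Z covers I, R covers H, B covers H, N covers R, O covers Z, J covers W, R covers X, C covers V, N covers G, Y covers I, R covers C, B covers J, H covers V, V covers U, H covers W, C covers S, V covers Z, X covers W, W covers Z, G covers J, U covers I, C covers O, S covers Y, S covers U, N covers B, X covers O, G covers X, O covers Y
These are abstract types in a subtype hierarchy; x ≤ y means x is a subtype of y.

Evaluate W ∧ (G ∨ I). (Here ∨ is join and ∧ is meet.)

W

G ∨ I = G
W ∧ G = W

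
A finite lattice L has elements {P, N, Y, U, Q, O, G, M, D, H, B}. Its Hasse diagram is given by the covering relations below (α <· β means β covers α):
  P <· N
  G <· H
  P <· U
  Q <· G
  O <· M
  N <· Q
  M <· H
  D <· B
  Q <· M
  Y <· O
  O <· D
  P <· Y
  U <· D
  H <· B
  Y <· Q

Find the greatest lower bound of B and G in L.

G

Common lower bounds of {B, G}: G, N, P, Q, Y.
The greatest among these is G.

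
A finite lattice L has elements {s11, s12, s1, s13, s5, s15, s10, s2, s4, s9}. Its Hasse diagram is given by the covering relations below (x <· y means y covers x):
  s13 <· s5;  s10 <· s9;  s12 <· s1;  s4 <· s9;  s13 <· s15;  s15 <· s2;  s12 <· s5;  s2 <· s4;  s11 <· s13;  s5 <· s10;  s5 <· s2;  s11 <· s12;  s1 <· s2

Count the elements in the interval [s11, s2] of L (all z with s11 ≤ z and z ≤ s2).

The interval [s11, s2] = {s1, s11, s12, s13, s15, s2, s5}, which has 7 elements.

7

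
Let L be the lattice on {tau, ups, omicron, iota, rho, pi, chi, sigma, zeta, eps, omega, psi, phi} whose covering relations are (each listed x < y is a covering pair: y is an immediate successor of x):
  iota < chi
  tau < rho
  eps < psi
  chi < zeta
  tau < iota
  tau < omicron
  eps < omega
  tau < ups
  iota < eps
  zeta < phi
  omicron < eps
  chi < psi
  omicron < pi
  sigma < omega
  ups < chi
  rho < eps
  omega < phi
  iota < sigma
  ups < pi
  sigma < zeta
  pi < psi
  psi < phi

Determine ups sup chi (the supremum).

Common upper bounds of {ups, chi}: chi, phi, psi, zeta.
The least among these is chi.

chi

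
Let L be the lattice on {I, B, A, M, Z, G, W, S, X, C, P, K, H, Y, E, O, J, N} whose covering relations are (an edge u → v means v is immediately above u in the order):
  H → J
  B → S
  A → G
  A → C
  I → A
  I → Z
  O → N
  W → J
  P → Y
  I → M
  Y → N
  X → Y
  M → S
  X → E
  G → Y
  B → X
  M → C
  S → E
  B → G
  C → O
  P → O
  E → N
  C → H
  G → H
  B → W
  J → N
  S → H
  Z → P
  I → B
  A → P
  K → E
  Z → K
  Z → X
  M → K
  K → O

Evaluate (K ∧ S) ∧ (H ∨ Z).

M

K ∧ S = M
H ∨ Z = N
M ∧ N = M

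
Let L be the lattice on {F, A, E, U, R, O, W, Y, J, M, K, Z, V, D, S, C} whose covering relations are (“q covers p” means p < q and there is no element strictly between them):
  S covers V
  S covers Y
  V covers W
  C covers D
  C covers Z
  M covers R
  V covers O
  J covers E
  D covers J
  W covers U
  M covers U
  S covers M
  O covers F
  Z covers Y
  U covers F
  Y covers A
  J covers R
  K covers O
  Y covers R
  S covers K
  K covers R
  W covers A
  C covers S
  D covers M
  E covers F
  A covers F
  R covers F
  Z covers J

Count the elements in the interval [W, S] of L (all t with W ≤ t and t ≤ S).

3

The interval [W, S] = {S, V, W}, which has 3 elements.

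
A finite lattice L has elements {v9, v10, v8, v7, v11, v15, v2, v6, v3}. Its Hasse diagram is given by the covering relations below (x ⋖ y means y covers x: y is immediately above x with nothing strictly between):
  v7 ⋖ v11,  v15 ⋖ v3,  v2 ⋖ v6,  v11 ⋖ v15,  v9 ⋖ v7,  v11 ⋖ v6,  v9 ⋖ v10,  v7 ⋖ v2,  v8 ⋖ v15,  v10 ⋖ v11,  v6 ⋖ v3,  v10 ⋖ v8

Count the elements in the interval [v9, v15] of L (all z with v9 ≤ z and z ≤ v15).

6

The interval [v9, v15] = {v10, v11, v15, v7, v8, v9}, which has 6 elements.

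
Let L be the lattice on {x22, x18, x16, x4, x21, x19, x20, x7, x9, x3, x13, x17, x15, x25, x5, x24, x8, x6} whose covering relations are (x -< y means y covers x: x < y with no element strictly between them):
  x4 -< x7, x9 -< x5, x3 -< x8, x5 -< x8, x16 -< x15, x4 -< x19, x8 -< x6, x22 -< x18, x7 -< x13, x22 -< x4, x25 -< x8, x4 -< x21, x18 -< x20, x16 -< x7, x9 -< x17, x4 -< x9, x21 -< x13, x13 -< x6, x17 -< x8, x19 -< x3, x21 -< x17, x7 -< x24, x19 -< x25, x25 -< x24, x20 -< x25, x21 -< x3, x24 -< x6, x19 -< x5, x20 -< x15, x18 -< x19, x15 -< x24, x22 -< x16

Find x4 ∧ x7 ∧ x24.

Common lower bounds of {x4, x7, x24}: x22, x4.
The greatest among these is x4.

x4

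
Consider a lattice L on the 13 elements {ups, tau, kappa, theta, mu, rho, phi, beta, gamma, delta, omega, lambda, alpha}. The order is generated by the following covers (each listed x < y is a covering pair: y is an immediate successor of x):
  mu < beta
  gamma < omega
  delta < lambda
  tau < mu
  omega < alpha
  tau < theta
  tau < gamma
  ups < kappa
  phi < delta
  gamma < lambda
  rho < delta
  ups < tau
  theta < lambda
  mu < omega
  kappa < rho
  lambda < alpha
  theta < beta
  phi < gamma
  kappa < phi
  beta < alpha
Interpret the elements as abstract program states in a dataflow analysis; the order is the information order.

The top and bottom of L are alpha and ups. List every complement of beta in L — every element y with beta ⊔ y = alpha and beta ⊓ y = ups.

delta, kappa, phi, rho

Need y with beta ∨ y = alpha and beta ∧ y = ups.
Checking each element gives: delta, kappa, phi, rho.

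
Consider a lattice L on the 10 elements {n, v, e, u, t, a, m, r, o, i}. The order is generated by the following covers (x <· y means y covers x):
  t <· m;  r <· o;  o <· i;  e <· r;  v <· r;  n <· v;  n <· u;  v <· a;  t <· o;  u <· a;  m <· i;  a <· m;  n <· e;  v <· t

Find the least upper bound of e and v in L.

r

Common upper bounds of {e, v}: i, o, r.
The least among these is r.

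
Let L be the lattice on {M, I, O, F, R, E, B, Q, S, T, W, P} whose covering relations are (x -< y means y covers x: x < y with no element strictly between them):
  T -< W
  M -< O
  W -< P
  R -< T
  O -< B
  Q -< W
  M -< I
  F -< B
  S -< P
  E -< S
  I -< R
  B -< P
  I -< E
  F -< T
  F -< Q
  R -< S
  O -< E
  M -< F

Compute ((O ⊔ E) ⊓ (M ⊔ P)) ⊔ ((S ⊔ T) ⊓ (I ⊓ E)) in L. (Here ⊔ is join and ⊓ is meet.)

E

O ∨ E = E
M ∨ P = P
E ∧ P = E
S ∨ T = P
I ∧ E = I
P ∧ I = I
E ∨ I = E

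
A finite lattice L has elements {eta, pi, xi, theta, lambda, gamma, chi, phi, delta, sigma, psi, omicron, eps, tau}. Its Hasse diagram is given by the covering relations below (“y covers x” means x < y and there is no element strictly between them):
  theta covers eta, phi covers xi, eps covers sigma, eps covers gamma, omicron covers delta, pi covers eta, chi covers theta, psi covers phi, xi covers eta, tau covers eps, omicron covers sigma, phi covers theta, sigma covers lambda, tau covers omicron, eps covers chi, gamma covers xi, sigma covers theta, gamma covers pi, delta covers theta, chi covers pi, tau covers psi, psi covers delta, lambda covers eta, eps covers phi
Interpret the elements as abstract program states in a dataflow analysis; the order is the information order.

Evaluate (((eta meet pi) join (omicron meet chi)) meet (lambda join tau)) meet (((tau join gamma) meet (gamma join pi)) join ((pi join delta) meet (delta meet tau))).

theta

eta ∧ pi = eta
omicron ∧ chi = theta
eta ∨ theta = theta
lambda ∨ tau = tau
theta ∧ tau = theta
tau ∨ gamma = tau
gamma ∨ pi = gamma
tau ∧ gamma = gamma
pi ∨ delta = tau
delta ∧ tau = delta
tau ∧ delta = delta
gamma ∨ delta = tau
theta ∧ tau = theta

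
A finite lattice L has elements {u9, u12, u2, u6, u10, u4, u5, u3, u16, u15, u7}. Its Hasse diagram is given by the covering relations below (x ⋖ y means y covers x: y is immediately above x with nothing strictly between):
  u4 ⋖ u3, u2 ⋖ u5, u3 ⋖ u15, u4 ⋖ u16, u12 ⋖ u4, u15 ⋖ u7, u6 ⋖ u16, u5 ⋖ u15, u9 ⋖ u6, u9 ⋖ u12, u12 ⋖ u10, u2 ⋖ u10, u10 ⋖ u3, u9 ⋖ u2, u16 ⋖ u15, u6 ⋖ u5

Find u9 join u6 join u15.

u15

Common upper bounds of {u9, u6, u15}: u15, u7.
The least among these is u15.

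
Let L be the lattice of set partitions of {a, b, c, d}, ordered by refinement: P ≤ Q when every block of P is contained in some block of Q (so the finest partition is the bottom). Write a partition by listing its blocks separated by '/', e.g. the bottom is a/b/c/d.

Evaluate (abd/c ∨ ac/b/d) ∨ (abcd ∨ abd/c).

abcd

abd/c ∨ ac/b/d = abcd
abcd ∨ abd/c = abcd
abcd ∨ abcd = abcd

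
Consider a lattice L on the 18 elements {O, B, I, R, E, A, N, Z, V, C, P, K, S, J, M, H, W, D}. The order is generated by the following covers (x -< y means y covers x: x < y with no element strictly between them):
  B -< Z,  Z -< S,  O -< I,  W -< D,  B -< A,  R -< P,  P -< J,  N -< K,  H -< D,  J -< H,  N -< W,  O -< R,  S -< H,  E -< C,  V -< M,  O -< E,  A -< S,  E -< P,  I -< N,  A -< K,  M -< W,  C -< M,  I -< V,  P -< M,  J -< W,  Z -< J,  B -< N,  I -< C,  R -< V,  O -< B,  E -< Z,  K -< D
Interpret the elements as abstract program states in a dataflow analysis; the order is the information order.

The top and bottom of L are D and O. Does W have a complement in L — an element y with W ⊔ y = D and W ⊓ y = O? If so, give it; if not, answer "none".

none

For every candidate y, either W ∨ y ≠ D or W ∧ y ≠ O; no complement exists.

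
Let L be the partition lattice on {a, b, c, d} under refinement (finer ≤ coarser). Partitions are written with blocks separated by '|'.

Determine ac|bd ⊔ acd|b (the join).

The join of ac|bd and acd|b merges any blocks that overlap across the partitions, giving abcd.

abcd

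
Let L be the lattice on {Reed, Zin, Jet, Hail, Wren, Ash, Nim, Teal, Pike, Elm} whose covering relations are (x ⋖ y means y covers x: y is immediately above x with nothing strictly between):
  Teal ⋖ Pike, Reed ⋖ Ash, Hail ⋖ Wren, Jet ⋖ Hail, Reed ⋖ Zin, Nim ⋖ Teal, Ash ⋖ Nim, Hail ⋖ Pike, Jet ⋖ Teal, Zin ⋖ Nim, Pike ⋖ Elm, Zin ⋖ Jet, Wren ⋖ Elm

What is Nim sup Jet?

Teal

Common upper bounds of {Nim, Jet}: Elm, Pike, Teal.
The least among these is Teal.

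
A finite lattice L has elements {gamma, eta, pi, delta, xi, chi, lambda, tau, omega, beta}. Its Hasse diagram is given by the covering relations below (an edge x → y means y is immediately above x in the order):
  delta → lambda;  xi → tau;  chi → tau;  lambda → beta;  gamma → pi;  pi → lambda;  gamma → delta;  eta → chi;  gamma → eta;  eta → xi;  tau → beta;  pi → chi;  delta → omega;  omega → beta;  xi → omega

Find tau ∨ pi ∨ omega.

beta

Common upper bounds of {tau, pi, omega}: beta.
The least among these is beta.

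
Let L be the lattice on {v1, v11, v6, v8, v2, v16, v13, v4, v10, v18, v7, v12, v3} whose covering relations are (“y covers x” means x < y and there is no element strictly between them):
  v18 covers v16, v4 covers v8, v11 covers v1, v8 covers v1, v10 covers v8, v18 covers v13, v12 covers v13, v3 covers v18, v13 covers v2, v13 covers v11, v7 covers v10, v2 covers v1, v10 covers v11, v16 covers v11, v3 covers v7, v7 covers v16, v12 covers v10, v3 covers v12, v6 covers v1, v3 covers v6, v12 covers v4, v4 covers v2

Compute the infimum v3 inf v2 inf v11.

v1

Common lower bounds of {v3, v2, v11}: v1.
The greatest among these is v1.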